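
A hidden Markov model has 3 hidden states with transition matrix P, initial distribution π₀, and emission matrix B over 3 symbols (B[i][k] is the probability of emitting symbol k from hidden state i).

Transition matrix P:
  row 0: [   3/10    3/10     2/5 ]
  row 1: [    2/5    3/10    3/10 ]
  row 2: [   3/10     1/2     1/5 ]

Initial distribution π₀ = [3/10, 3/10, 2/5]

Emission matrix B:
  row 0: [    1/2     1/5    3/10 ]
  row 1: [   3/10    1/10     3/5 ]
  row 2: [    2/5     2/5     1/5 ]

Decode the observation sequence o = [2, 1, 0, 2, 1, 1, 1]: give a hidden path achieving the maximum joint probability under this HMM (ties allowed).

path = [1, 0, 2, 1, 2, 0, 2]

t=0: δ = [9.000e-02, 1.800e-01, 8.000e-02]  (obs o_0=2)
t=1: δ = [1.440e-02, 5.400e-03, 2.160e-02]  ψ = [1, 1, 1]  (obs o_1=1)
t=2: δ = [3.240e-03, 3.240e-03, 2.304e-03]  ψ = [2, 2, 0]  (obs o_2=0)
t=3: δ = [3.888e-04, 6.912e-04, 2.592e-04]  ψ = [1, 2, 0]  (obs o_3=2)
t=4: δ = [5.530e-05, 2.074e-05, 8.294e-05]  ψ = [1, 1, 1]  (obs o_4=1)
t=5: δ = [4.977e-06, 4.147e-06, 8.847e-06]  ψ = [2, 2, 0]  (obs o_5=1)
t=6: δ = [5.308e-07, 4.424e-07, 7.963e-07]  ψ = [2, 2, 0]  (obs o_6=1)
backtrack: best end state = 2; path = [1, 0, 2, 1, 2, 0, 2]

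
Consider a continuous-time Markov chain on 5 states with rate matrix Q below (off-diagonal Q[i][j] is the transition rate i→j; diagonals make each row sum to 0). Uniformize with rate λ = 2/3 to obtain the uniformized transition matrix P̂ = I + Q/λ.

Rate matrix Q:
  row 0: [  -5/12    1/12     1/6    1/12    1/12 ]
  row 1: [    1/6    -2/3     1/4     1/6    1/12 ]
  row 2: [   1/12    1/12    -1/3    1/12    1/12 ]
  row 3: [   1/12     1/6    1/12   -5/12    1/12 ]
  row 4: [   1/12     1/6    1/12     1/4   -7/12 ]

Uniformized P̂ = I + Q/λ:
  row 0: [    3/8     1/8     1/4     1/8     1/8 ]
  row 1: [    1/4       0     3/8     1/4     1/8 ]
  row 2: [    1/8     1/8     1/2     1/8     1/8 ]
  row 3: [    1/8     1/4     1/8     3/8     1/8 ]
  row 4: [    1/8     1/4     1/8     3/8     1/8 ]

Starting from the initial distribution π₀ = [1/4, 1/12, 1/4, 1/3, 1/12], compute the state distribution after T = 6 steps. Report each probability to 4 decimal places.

π = [0.1918, 0.1509, 0.2987, 0.2335, 0.1250]

t=0: π = [0.2500, 0.0833, 0.2500, 0.3333, 0.0833]
t=1: π = [0.1979, 0.1667, 0.2708, 0.2396, 0.1250]
t=2: π = [0.1953, 0.1497, 0.2930, 0.2370, 0.1250]
t=3: π = [0.1925, 0.1515, 0.2967, 0.2342, 0.1250]
t=4: π = [0.1921, 0.1510, 0.2982, 0.2337, 0.1250]
t=5: π = [0.1919, 0.1510, 0.2986, 0.2336, 0.1250]
t=6: π = [0.1918, 0.1509, 0.2987, 0.2335, 0.1250]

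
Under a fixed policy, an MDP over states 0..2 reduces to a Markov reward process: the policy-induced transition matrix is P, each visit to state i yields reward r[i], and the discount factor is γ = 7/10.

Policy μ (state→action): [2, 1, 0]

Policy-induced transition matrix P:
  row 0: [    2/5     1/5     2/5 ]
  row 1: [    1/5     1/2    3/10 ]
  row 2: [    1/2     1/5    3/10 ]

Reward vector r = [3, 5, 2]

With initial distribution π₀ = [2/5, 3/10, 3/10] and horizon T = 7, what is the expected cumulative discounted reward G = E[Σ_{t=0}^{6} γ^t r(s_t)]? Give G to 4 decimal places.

t=0: π = [0.4000, 0.3000, 0.3000], E[r] = 3.3000, γ^t·E[r] = 3.300000, running G = 3.300000
t=1: π = [0.3700, 0.2900, 0.3400], E[r] = 3.2400, γ^t·E[r] = 2.268000, running G = 5.568000
t=2: π = [0.3760, 0.2870, 0.3370], E[r] = 3.2370, γ^t·E[r] = 1.586130, running G = 7.154130
t=3: π = [0.3763, 0.2861, 0.3376], E[r] = 3.2346, γ^t·E[r] = 1.109468, running G = 8.263598
t=4: π = [0.3765, 0.2858, 0.3376], E[r] = 3.2340, γ^t·E[r] = 0.776491, running G = 9.040088
t=5: π = [0.3766, 0.2857, 0.3377], E[r] = 3.2338, γ^t·E[r] = 0.543512, running G = 9.583601
t=6: π = [0.3766, 0.2857, 0.3377], E[r] = 3.2338, γ^t·E[r] = 0.380452, running G = 9.964053

G = 9.9641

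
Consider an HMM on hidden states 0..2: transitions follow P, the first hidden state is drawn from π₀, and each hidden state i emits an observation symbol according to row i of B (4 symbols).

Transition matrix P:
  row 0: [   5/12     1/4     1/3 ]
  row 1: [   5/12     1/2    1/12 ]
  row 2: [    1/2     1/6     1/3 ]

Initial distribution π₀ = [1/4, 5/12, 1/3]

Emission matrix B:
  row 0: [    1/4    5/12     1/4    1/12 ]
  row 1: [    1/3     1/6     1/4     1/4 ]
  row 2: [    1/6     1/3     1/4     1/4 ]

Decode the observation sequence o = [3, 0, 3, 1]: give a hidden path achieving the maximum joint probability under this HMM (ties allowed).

path = [1, 1, 1, 0]

t=0: δ = [2.083e-02, 1.042e-01, 8.333e-02]  (obs o_0=3)
t=1: δ = [1.085e-02, 1.736e-02, 4.630e-03]  ψ = [1, 1, 2]  (obs o_1=0)
t=2: δ = [6.028e-04, 2.170e-03, 9.042e-04]  ψ = [1, 1, 0]  (obs o_2=3)
t=3: δ = [3.768e-04, 1.808e-04, 1.005e-04]  ψ = [1, 1, 2]  (obs o_3=1)
backtrack: best end state = 0; path = [1, 1, 1, 0]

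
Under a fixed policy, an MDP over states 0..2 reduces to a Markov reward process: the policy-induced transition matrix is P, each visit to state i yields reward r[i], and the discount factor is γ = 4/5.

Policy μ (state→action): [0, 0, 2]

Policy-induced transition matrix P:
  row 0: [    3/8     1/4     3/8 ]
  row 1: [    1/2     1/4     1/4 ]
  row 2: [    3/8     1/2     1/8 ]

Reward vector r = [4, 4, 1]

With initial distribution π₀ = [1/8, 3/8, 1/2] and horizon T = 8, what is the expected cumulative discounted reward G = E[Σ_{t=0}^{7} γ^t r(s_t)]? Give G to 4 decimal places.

t=0: π = [0.1250, 0.3750, 0.5000], E[r] = 2.5000, γ^t·E[r] = 2.500000, running G = 2.500000
t=1: π = [0.4219, 0.3750, 0.2031], E[r] = 3.3906, γ^t·E[r] = 2.712500, running G = 5.212500
t=2: π = [0.4219, 0.3008, 0.2773], E[r] = 3.1680, γ^t·E[r] = 2.027500, running G = 7.240000
t=3: π = [0.4126, 0.3193, 0.2681], E[r] = 3.1958, γ^t·E[r] = 1.636250, running G = 8.876250
t=4: π = [0.4149, 0.3170, 0.2681], E[r] = 3.1958, γ^t·E[r] = 1.309000, running G = 10.185250
t=5: π = [0.4146, 0.3170, 0.2684], E[r] = 3.1949, γ^t·E[r] = 1.046915, running G = 11.232165
t=6: π = [0.4146, 0.3171, 0.2683], E[r] = 3.1951, γ^t·E[r] = 0.837589, running G = 12.069754
t=7: π = [0.4146, 0.3171, 0.2683], E[r] = 3.1951, γ^t·E[r] = 0.670066, running G = 12.739820

G = 12.7398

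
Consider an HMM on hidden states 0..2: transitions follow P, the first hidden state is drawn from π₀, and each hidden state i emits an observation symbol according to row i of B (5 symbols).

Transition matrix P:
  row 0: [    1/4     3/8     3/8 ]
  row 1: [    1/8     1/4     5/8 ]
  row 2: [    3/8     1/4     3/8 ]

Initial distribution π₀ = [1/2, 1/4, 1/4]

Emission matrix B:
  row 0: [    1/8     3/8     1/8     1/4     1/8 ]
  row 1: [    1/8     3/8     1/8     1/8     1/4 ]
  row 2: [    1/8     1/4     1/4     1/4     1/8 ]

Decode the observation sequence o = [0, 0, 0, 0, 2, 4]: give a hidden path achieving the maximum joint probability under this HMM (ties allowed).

path = [0, 1, 2, 1, 2, 1]

t=0: δ = [6.250e-02, 3.125e-02, 3.125e-02]  (obs o_0=0)
t=1: δ = [1.953e-03, 2.930e-03, 2.930e-03]  ψ = [0, 0, 0]  (obs o_1=0)
t=2: δ = [1.373e-04, 9.155e-05, 2.289e-04]  ψ = [2, 0, 1]  (obs o_2=0)
t=3: δ = [1.073e-05, 7.153e-06, 1.073e-05]  ψ = [2, 2, 2]  (obs o_3=0)
t=4: δ = [5.029e-07, 5.029e-07, 1.118e-06]  ψ = [2, 0, 1]  (obs o_4=2)
t=5: δ = [5.239e-08, 6.985e-08, 5.239e-08]  ψ = [2, 2, 2]  (obs o_5=4)
backtrack: best end state = 1; path = [0, 1, 2, 1, 2, 1]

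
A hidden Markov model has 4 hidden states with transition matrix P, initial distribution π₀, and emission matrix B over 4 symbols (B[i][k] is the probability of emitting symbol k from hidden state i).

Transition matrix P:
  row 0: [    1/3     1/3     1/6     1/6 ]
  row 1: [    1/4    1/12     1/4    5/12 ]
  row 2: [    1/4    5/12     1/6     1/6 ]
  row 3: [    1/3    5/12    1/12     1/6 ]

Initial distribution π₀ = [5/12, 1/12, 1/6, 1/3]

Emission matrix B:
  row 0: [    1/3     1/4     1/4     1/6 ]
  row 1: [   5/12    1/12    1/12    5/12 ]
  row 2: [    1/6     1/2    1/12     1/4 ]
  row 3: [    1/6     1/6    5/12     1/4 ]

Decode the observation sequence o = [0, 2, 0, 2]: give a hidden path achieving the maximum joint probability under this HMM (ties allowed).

t=0: δ = [1.389e-01, 3.472e-02, 2.778e-02, 5.556e-02]  (obs o_0=0)
t=1: δ = [1.157e-02, 3.858e-03, 1.929e-03, 9.645e-03]  ψ = [0, 0, 0, 0]  (obs o_1=2)
t=2: δ = [1.286e-03, 1.674e-03, 3.215e-04, 3.215e-04]  ψ = [0, 3, 0, 0]  (obs o_2=0)
t=3: δ = [1.072e-04, 3.572e-05, 3.489e-05, 2.907e-04]  ψ = [0, 0, 1, 1]  (obs o_3=2)
backtrack: best end state = 3; path = [0, 3, 1, 3]

path = [0, 3, 1, 3]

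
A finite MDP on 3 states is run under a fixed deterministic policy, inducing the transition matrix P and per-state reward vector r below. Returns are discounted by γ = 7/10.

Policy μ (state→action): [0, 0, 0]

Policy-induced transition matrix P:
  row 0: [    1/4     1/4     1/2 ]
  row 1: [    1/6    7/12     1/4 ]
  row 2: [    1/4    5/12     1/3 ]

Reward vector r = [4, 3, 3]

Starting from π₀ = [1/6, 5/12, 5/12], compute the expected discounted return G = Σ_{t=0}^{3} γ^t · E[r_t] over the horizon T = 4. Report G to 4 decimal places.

t=0: π = [0.1667, 0.4167, 0.4167], E[r] = 3.1667, γ^t·E[r] = 3.166667, running G = 3.166667
t=1: π = [0.2153, 0.4583, 0.3264], E[r] = 3.2153, γ^t·E[r] = 2.250694, running G = 5.417361
t=2: π = [0.2118, 0.4572, 0.3310], E[r] = 3.2118, γ^t·E[r] = 1.573785, running G = 6.991146
t=3: π = [0.2119, 0.4576, 0.3305], E[r] = 3.2119, γ^t·E[r] = 1.101682, running G = 8.092828

G = 8.0928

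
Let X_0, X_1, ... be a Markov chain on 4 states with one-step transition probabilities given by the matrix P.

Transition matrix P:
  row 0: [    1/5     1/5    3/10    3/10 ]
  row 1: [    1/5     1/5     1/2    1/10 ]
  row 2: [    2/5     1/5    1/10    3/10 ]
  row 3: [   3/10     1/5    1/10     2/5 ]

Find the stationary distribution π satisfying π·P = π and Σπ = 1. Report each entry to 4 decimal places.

π = [0.2759, 0.2000, 0.2352, 0.2889]

Balance equations π_j = Σ_i π_i·P[i][j]:
  π_0 = 1/5·π_0 + 1/5·π_1 + 2/5·π_2 + 3/10·π_3
  π_1 = 1/5·π_0 + 1/5·π_1 + 1/5·π_2 + 1/5·π_3
  π_2 = 3/10·π_0 + 1/2·π_1 + 1/10·π_2 + 1/10·π_3
  normalize: π_0 + π_1 + π_2 + π_3 = 1
Solving the linear system gives exactly π = [149/540, 1/5, 127/540, 13/45].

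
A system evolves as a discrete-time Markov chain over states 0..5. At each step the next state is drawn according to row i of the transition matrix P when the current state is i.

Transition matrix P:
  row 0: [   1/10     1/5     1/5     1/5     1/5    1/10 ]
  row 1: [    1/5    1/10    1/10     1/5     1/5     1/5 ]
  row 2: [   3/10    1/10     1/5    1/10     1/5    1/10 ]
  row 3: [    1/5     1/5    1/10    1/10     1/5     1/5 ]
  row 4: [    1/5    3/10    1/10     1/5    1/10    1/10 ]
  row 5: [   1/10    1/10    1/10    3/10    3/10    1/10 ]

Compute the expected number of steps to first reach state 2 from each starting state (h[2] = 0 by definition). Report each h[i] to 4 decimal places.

First-step conditioning: h[2] = 0; for i ≠ 2, h[i] = 1 + Σ_k P[i][k]·h[k].
  h[0] = 1 + 1/10·h[0] + 1/5·h[1] + 1/5·h[3] + 1/5·h[4] + 1/10·h[5]
  h[1] = 1 + 1/5·h[0] + 1/10·h[1] + 1/5·h[3] + 1/5·h[4] + 1/5·h[5]
  h[3] = 1 + 1/5·h[0] + 1/5·h[1] + 1/10·h[3] + 1/5·h[4] + 1/5·h[5]
  h[4] = 1 + 1/5·h[0] + 3/10·h[1] + 1/5·h[3] + 1/10·h[4] + 1/10·h[5]
  h[5] = 1 + 1/10·h[0] + 1/10·h[1] + 3/10·h[3] + 3/10·h[4] + 1/10·h[5]
Solving the 5×5 linear system over states ≠ 2 gives exactly h = [2418/311, 2662/311, 0, 2662/311, 2660/311, 2684/311] (h[2] = 0 is the target).

h = [7.7749, 8.5595, 0.0000, 8.5595, 8.5531, 8.6302]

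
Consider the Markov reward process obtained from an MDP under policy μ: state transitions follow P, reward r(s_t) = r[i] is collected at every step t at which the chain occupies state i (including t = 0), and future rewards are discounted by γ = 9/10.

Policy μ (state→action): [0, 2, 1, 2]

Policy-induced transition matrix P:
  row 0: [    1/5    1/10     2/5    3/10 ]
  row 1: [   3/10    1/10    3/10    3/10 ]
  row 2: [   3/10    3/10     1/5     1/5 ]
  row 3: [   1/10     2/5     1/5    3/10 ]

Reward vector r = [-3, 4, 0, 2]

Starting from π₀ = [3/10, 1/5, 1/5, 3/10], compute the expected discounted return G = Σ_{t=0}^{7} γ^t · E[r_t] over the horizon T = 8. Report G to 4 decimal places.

t=0: π = [0.3000, 0.2000, 0.2000, 0.3000], E[r] = 0.5000, γ^t·E[r] = 0.500000, running G = 0.500000
t=1: π = [0.2100, 0.2300, 0.2800, 0.2800], E[r] = 0.8500, γ^t·E[r] = 0.765000, running G = 1.265000
t=2: π = [0.2230, 0.2400, 0.2650, 0.2720], E[r] = 0.8350, γ^t·E[r] = 0.676350, running G = 1.941350
t=3: π = [0.2233, 0.2346, 0.2686, 0.2735], E[r] = 0.8155, γ^t·E[r] = 0.594500, running G = 2.535850
t=4: π = [0.2230, 0.2358, 0.2681, 0.2731], E[r] = 0.8205, γ^t·E[r] = 0.538297, running G = 3.074147
t=5: π = [0.2231, 0.2356, 0.2682, 0.2732], E[r] = 0.8194, γ^t·E[r] = 0.483856, running G = 3.558003
t=6: π = [0.2231, 0.2356, 0.2682, 0.2732], E[r] = 0.8196, γ^t·E[r] = 0.435550, running G = 3.993553
t=7: π = [0.2231, 0.2356, 0.2682, 0.2732], E[r] = 0.8195, γ^t·E[r] = 0.391988, running G = 4.385540

G = 4.3855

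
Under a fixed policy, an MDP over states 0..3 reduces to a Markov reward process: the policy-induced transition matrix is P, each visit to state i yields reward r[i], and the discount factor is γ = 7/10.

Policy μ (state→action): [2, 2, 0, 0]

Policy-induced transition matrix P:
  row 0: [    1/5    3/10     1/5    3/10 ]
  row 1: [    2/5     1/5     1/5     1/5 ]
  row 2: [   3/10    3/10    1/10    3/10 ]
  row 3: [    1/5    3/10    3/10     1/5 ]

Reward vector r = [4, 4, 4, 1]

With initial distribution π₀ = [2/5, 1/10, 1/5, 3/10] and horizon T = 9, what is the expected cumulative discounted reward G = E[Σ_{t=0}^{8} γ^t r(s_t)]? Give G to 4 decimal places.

t=0: π = [0.4000, 0.1000, 0.2000, 0.3000], E[r] = 3.1000, γ^t·E[r] = 3.100000, running G = 3.100000
t=1: π = [0.2400, 0.2900, 0.2100, 0.2600], E[r] = 3.2200, γ^t·E[r] = 2.254000, running G = 5.354000
t=2: π = [0.2790, 0.2710, 0.2050, 0.2450], E[r] = 3.2650, γ^t·E[r] = 1.599850, running G = 6.953850
t=3: π = [0.2747, 0.2729, 0.2040, 0.2484], E[r] = 3.2548, γ^t·E[r] = 1.116396, running G = 8.070246
t=4: π = [0.2750, 0.2727, 0.2044, 0.2479], E[r] = 3.2564, γ^t·E[r] = 0.781859, running G = 8.852106
t=5: π = [0.2750, 0.2727, 0.2043, 0.2479], E[r] = 3.2562, γ^t·E[r] = 0.547265, running G = 9.399371
t=6: π = [0.2750, 0.2727, 0.2044, 0.2479], E[r] = 3.2562, γ^t·E[r] = 0.383089, running G = 9.782460
t=7: π = [0.2750, 0.2727, 0.2044, 0.2479], E[r] = 3.2562, γ^t·E[r] = 0.268162, running G = 10.050622
t=8: π = [0.2750, 0.2727, 0.2044, 0.2479], E[r] = 3.2562, γ^t·E[r] = 0.187713, running G = 10.238335

G = 10.2383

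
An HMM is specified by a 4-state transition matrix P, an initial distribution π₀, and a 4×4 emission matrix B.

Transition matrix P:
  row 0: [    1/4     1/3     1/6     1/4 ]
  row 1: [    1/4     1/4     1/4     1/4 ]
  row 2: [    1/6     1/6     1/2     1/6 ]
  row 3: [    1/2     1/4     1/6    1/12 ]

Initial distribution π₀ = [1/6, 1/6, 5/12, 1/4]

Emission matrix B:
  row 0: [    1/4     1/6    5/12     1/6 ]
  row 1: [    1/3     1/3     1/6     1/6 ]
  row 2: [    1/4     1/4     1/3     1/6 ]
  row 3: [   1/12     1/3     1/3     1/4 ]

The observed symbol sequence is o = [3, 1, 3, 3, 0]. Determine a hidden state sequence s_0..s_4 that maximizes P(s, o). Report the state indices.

t=0: δ = [2.778e-02, 2.778e-02, 6.944e-02, 6.250e-02]  (obs o_0=3)
t=1: δ = [5.208e-03, 5.208e-03, 8.681e-03, 3.858e-03]  ψ = [3, 3, 2, 2]  (obs o_1=1)
t=2: δ = [3.215e-04, 2.894e-04, 7.234e-04, 3.617e-04]  ψ = [3, 0, 2, 2]  (obs o_2=3)
t=3: δ = [3.014e-05, 2.009e-05, 6.028e-05, 3.014e-05]  ψ = [3, 2, 2, 2]  (obs o_3=3)
t=4: δ = [3.768e-06, 3.349e-06, 7.535e-06, 8.372e-07]  ψ = [3, 0, 2, 2]  (obs o_4=0)
backtrack: best end state = 2; path = [2, 2, 2, 2, 2]

path = [2, 2, 2, 2, 2]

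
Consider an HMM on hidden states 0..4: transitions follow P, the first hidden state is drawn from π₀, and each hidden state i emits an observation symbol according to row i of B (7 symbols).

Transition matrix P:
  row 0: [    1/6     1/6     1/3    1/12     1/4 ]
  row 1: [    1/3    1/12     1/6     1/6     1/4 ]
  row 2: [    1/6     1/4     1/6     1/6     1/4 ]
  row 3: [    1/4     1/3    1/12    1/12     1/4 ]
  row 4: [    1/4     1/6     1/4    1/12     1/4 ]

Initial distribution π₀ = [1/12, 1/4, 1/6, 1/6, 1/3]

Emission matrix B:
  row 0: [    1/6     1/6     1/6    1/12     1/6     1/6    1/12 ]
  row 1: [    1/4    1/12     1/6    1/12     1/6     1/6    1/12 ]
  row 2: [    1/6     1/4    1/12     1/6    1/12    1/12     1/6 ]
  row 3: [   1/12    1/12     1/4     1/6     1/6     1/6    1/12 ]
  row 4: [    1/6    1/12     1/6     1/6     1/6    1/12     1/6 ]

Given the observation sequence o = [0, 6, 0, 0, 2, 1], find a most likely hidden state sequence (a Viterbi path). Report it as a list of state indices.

t=0: δ = [1.389e-02, 6.250e-02, 2.778e-02, 1.389e-02, 5.556e-02]  (obs o_0=0)
t=1: δ = [1.736e-03, 7.716e-04, 2.315e-03, 8.681e-04, 2.604e-03]  ψ = [1, 4, 4, 1, 1]  (obs o_1=6)
t=2: δ = [1.085e-04, 1.447e-04, 1.085e-04, 3.215e-05, 1.085e-04]  ψ = [4, 2, 4, 2, 4]  (obs o_2=0)
t=3: δ = [8.038e-06, 6.782e-06, 6.028e-06, 2.009e-06, 6.028e-06]  ψ = [1, 2, 0, 1, 1]  (obs o_3=0)
t=4: δ = [3.768e-07, 2.512e-07, 2.233e-07, 2.826e-07, 3.349e-07]  ψ = [1, 2, 0, 1, 0]  (obs o_4=2)
t=5: δ = [1.395e-08, 7.849e-09, 3.140e-08, 3.489e-09, 7.849e-09]  ψ = [1, 3, 0, 1, 0]  (obs o_5=1)
backtrack: best end state = 2; path = [1, 4, 2, 1, 0, 2]

path = [1, 4, 2, 1, 0, 2]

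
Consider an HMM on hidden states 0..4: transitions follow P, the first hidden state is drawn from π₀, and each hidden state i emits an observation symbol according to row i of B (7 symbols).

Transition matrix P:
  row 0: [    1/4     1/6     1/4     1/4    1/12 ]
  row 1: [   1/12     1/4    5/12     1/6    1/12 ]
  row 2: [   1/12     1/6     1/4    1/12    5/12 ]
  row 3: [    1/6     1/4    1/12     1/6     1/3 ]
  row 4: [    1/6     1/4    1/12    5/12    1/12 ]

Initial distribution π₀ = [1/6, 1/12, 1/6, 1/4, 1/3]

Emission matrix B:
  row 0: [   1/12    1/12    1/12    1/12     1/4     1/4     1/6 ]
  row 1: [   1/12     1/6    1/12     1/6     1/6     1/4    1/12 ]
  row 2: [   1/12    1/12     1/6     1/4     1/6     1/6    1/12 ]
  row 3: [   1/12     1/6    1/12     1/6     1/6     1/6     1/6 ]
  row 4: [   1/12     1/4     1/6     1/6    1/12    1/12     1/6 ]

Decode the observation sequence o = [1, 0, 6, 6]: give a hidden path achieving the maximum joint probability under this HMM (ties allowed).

t=0: δ = [1.389e-02, 1.389e-02, 1.389e-02, 4.167e-02, 8.333e-02]  (obs o_0=1)
t=1: δ = [1.157e-03, 1.736e-03, 5.787e-04, 2.894e-03, 1.157e-03]  ψ = [4, 4, 4, 4, 3]  (obs o_1=0)
t=2: δ = [8.038e-05, 6.028e-05, 6.028e-05, 8.038e-05, 1.608e-04]  ψ = [3, 3, 1, 3, 3]  (obs o_2=6)
t=3: δ = [4.465e-06, 3.349e-06, 2.093e-06, 1.116e-05, 4.465e-06]  ψ = [4, 4, 1, 4, 3]  (obs o_3=6)
backtrack: best end state = 3; path = [4, 3, 4, 3]

path = [4, 3, 4, 3]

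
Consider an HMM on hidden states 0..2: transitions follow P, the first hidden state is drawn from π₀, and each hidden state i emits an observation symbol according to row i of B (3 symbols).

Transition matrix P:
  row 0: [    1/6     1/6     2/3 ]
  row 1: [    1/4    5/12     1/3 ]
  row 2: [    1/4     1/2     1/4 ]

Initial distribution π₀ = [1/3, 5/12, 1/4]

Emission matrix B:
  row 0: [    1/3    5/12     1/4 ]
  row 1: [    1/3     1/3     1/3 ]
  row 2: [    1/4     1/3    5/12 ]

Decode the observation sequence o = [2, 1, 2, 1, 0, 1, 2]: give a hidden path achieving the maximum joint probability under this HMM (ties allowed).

path = [1, 0, 2, 1, 1, 0, 2]

t=0: δ = [8.333e-02, 1.389e-01, 1.042e-01]  (obs o_0=2)
t=1: δ = [1.447e-02, 1.929e-02, 1.852e-02]  ψ = [1, 1, 0]  (obs o_1=1)
t=2: δ = [1.206e-03, 3.086e-03, 4.019e-03]  ψ = [1, 2, 0]  (obs o_2=2)
t=3: δ = [4.186e-04, 6.698e-04, 3.429e-04]  ψ = [2, 2, 1]  (obs o_3=1)
t=4: δ = [5.582e-05, 9.303e-05, 6.977e-05]  ψ = [1, 1, 0]  (obs o_4=0)
t=5: δ = [9.690e-06, 1.292e-05, 1.240e-05]  ψ = [1, 1, 0]  (obs o_5=1)
t=6: δ = [8.075e-07, 2.067e-06, 2.692e-06]  ψ = [1, 2, 0]  (obs o_6=2)
backtrack: best end state = 2; path = [1, 0, 2, 1, 1, 0, 2]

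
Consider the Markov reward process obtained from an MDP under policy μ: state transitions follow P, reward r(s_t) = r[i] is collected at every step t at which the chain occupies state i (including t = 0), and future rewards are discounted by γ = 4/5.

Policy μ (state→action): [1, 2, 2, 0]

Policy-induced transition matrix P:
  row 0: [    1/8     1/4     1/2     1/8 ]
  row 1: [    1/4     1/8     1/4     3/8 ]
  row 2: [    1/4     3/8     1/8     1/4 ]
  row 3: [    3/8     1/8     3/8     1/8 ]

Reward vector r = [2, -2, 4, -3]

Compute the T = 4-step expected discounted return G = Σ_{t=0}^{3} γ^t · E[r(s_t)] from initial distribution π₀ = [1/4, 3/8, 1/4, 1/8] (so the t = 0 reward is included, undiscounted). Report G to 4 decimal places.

G = 1.4336

t=0: π = [0.2500, 0.3750, 0.2500, 0.1250], E[r] = 0.3750, γ^t·E[r] = 0.375000, running G = 0.375000
t=1: π = [0.2344, 0.2188, 0.2969, 0.2500], E[r] = 0.4688, γ^t·E[r] = 0.375000, running G = 0.750000
t=2: π = [0.2520, 0.2285, 0.3027, 0.2168], E[r] = 0.6074, γ^t·E[r] = 0.388750, running G = 1.138750
t=3: π = [0.2456, 0.2322, 0.3022, 0.2200], E[r] = 0.5759, γ^t·E[r] = 0.294875, running G = 1.433625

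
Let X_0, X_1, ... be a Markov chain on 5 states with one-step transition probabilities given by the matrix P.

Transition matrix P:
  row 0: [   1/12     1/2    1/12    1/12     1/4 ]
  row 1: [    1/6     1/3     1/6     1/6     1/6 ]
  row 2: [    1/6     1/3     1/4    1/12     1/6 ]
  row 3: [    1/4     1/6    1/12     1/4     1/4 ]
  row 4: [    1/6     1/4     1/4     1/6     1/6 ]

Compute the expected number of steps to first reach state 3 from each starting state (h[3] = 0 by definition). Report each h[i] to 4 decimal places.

h = [7.7293, 7.2202, 7.8766, 0.0000, 7.2749]

First-step conditioning: h[3] = 0; for i ≠ 3, h[i] = 1 + Σ_k P[i][k]·h[k].
  h[0] = 1 + 1/12·h[0] + 1/2·h[1] + 1/12·h[2] + 1/4·h[4]
  h[1] = 1 + 1/6·h[0] + 1/3·h[1] + 1/6·h[2] + 1/6·h[4]
  h[2] = 1 + 1/6·h[0] + 1/3·h[1] + 1/4·h[2] + 1/6·h[4]
  h[4] = 1 + 1/6·h[0] + 1/4·h[1] + 1/4·h[2] + 1/6·h[4]
Solving the 4×4 linear system over states ≠ 3 gives exactly h = [5511/713, 5148/713, 5616/713, 0, 5187/713] (h[3] = 0 is the target).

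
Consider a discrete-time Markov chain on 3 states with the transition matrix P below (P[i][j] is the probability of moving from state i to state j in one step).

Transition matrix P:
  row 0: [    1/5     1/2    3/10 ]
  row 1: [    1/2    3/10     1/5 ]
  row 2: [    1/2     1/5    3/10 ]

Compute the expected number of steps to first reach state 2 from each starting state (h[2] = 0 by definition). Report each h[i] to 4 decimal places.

h = [3.8710, 4.1935, 0.0000]

First-step conditioning: h[2] = 0; for i ≠ 2, h[i] = 1 + Σ_k P[i][k]·h[k].
  h[0] = 1 + 1/5·h[0] + 1/2·h[1]
  h[1] = 1 + 1/2·h[0] + 3/10·h[1]
Solving the 2×2 linear system over states ≠ 2 gives exactly h = [120/31, 130/31, 0] (h[2] = 0 is the target).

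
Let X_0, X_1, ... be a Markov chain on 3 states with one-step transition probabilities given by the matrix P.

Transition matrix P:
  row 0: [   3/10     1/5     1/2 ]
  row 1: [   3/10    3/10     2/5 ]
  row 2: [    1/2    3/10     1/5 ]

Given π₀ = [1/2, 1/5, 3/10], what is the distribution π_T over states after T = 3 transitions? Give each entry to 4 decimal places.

π = [0.3716, 0.2622, 0.3662]

t=0: π = [0.5000, 0.2000, 0.3000]
t=1: π = [0.3600, 0.2500, 0.3900]
t=2: π = [0.3780, 0.2640, 0.3580]
t=3: π = [0.3716, 0.2622, 0.3662]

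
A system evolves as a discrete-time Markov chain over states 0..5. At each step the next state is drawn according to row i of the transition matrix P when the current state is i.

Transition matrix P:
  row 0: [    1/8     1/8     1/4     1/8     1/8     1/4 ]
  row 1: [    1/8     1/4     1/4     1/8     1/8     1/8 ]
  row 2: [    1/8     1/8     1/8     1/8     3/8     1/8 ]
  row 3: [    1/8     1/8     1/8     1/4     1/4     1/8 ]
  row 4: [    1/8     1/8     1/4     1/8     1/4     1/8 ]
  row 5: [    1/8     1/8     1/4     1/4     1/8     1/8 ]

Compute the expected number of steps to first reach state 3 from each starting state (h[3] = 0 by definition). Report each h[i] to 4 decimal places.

First-step conditioning: h[3] = 0; for i ≠ 3, h[i] = 1 + Σ_k P[i][k]·h[k].
  h[0] = 1 + 1/8·h[0] + 1/8·h[1] + 1/4·h[2] + 1/8·h[4] + 1/4·h[5]
  h[1] = 1 + 1/8·h[0] + 1/4·h[1] + 1/4·h[2] + 1/8·h[4] + 1/8·h[5]
  h[2] = 1 + 1/8·h[0] + 1/8·h[1] + 1/8·h[2] + 3/8·h[4] + 1/8·h[5]
  h[4] = 1 + 1/8·h[0] + 1/8·h[1] + 1/4·h[2] + 1/4·h[4] + 1/8·h[5]
  h[5] = 1 + 1/8·h[0] + 1/8·h[1] + 1/4·h[2] + 1/8·h[4] + 1/8·h[5]
Solving the 5×5 linear system over states ≠ 3 gives exactly h = [504/73, 512/73, 512/73, 0, 512/73, 448/73] (h[3] = 0 is the target).

h = [6.9041, 7.0137, 7.0137, 0.0000, 7.0137, 6.1370]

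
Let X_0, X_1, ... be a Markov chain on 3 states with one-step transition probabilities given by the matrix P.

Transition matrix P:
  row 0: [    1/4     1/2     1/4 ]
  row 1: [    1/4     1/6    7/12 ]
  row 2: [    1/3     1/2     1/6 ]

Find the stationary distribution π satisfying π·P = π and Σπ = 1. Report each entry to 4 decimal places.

π = [0.2788, 0.3750, 0.3462]

Balance equations π_j = Σ_i π_i·P[i][j]:
  π_0 = 1/4·π_0 + 1/4·π_1 + 1/3·π_2
  π_1 = 1/2·π_0 + 1/6·π_1 + 1/2·π_2
  normalize: π_0 + π_1 + π_2 = 1
Solving the linear system gives exactly π = [29/104, 3/8, 9/26].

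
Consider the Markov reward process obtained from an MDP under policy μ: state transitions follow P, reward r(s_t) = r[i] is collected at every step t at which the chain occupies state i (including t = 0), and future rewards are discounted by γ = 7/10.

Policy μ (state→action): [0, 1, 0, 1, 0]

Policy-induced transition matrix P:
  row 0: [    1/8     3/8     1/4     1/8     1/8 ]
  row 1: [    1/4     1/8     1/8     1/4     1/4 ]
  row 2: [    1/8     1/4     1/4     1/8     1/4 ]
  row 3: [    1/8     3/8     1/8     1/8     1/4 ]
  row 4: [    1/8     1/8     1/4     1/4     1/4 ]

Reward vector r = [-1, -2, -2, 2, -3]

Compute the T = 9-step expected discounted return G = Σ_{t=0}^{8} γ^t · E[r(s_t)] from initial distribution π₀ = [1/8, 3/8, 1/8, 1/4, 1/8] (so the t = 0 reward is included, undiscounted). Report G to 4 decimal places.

G = -3.9311

t=0: π = [0.1250, 0.3750, 0.1250, 0.2500, 0.1250], E[r] = -1.0000, γ^t·E[r] = -1.000000, running G = -1.000000
t=1: π = [0.1719, 0.2344, 0.1719, 0.1875, 0.2344], E[r] = -1.3125, γ^t·E[r] = -0.918750, running G = -1.918750
t=2: π = [0.1543, 0.2363, 0.1973, 0.1836, 0.2285], E[r] = -1.3398, γ^t·E[r] = -0.656523, running G = -2.575273
t=3: π = [0.1545, 0.2341, 0.1975, 0.1831, 0.2307], E[r] = -1.3438, γ^t·E[r] = -0.460906, running G = -3.036180
t=4: π = [0.1543, 0.2341, 0.1978, 0.1831, 0.2307], E[r] = -1.3440, γ^t·E[r] = -0.322693, running G = -3.358873
t=5: π = [0.1543, 0.2341, 0.1978, 0.1831, 0.2307], E[r] = -1.3441, γ^t·E[r] = -0.225897, running G = -3.584769
t=6: π = [0.1543, 0.2341, 0.1979, 0.1831, 0.2307], E[r] = -1.3441, γ^t·E[r] = -0.158128, running G = -3.742897
t=7: π = [0.1543, 0.2341, 0.1979, 0.1831, 0.2307], E[r] = -1.3441, γ^t·E[r] = -0.110689, running G = -3.853586
t=8: π = [0.1543, 0.2341, 0.1979, 0.1831, 0.2307], E[r] = -1.3441, γ^t·E[r] = -0.077483, running G = -3.931069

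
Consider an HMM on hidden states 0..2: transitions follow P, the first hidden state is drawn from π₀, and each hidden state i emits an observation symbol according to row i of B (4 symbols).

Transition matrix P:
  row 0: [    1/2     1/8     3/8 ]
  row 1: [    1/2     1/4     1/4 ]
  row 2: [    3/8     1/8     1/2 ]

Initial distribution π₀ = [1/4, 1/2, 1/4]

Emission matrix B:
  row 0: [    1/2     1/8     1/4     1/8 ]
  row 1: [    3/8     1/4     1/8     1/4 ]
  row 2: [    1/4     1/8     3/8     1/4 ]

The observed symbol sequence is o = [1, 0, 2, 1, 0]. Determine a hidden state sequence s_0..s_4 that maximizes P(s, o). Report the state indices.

path = [1, 0, 0, 0, 0]

t=0: δ = [3.125e-02, 1.250e-01, 3.125e-02]  (obs o_0=1)
t=1: δ = [3.125e-02, 1.172e-02, 7.812e-03]  ψ = [1, 1, 1]  (obs o_1=0)
t=2: δ = [3.906e-03, 4.883e-04, 4.395e-03]  ψ = [0, 0, 0]  (obs o_2=2)
t=3: δ = [2.441e-04, 1.373e-04, 2.747e-04]  ψ = [0, 2, 2]  (obs o_3=1)
t=4: δ = [6.104e-05, 1.287e-05, 3.433e-05]  ψ = [0, 1, 2]  (obs o_4=0)
backtrack: best end state = 0; path = [1, 0, 0, 0, 0]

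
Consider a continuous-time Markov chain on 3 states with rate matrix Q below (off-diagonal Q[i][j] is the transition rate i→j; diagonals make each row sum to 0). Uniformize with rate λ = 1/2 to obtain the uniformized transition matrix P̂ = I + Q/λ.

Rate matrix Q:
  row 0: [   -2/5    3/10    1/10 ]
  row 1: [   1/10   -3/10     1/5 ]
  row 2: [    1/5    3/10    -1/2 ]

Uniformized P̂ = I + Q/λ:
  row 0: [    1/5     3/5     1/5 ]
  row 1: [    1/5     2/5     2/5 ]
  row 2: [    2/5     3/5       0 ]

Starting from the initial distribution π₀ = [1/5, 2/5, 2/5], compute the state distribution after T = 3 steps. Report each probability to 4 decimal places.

π = [0.2528, 0.5008, 0.2464]

t=0: π = [0.2000, 0.4000, 0.4000]
t=1: π = [0.2800, 0.5200, 0.2000]
t=2: π = [0.2400, 0.4960, 0.2640]
t=3: π = [0.2528, 0.5008, 0.2464]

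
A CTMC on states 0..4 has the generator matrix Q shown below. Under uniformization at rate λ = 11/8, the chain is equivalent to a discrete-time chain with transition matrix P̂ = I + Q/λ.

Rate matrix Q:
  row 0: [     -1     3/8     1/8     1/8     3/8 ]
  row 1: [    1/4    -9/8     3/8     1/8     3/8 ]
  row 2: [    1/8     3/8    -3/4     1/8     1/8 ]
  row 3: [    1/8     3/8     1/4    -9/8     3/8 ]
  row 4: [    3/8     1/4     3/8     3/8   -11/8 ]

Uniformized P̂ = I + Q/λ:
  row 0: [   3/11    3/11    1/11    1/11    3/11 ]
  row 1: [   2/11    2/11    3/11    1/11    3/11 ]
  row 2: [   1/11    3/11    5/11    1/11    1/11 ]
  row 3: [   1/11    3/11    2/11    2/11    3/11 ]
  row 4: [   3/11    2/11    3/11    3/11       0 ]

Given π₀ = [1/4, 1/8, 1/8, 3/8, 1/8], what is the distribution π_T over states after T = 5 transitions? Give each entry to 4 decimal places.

π = [0.1762, 0.2355, 0.2789, 0.1350, 0.1745]

t=0: π = [0.2500, 0.1250, 0.1250, 0.3750, 0.1250]
t=1: π = [0.1705, 0.2500, 0.2159, 0.1477, 0.2159]
t=2: π = [0.1839, 0.2304, 0.2676, 0.1436, 0.1746]
t=3: π = [0.1770, 0.2359, 0.2749, 0.1357, 0.1765]
t=4: π = [0.1766, 0.2352, 0.2782, 0.1353, 0.1746]
t=5: π = [0.1762, 0.2355, 0.2789, 0.1350, 0.1745]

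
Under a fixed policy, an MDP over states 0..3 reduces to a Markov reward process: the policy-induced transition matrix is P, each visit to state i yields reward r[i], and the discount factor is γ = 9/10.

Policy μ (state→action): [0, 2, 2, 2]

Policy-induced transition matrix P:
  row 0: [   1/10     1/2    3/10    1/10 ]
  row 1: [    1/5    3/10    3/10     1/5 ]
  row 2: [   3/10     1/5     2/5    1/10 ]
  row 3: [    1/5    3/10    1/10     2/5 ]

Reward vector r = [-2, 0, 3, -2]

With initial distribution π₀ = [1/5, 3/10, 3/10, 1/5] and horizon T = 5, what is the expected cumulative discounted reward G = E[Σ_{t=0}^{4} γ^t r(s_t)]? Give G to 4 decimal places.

t=0: π = [0.2000, 0.3000, 0.3000, 0.2000], E[r] = 0.1000, γ^t·E[r] = 0.100000, running G = 0.100000
t=1: π = [0.2100, 0.3100, 0.2900, 0.1900], E[r] = 0.0700, γ^t·E[r] = 0.063000, running G = 0.163000
t=2: π = [0.2080, 0.3130, 0.2910, 0.1880], E[r] = 0.0810, γ^t·E[r] = 0.065610, running G = 0.228610
t=3: π = [0.2083, 0.3125, 0.2915, 0.1877], E[r] = 0.0825, γ^t·E[r] = 0.060143, running G = 0.288753
t=4: π = [0.2083, 0.3125, 0.2916, 0.1876], E[r] = 0.0831, γ^t·E[r] = 0.054502, running G = 0.343255

G = 0.3433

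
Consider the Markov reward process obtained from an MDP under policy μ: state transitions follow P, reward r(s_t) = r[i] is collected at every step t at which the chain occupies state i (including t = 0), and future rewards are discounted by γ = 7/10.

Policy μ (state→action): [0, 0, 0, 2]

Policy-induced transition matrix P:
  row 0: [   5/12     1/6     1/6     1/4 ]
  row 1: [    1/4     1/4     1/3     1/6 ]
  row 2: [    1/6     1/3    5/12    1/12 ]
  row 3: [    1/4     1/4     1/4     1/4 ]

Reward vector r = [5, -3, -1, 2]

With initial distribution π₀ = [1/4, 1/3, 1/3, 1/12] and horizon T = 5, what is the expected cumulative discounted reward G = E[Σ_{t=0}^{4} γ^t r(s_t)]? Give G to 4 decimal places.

t=0: π = [0.2500, 0.3333, 0.3333, 0.0833], E[r] = 0.0833, γ^t·E[r] = 0.083333, running G = 0.083333
t=1: π = [0.2639, 0.2569, 0.3125, 0.1667], E[r] = 0.5694, γ^t·E[r] = 0.398611, running G = 0.481944
t=2: π = [0.2679, 0.2541, 0.3015, 0.1765], E[r] = 0.6291, γ^t·E[r] = 0.308235, running G = 0.790179
t=3: π = [0.2695, 0.2528, 0.2991, 0.1786], E[r] = 0.6473, γ^t·E[r] = 0.222034, running G = 1.012213
t=4: π = [0.2700, 0.2525, 0.2985, 0.1791], E[r] = 0.6523, γ^t·E[r] = 0.156620, running G = 1.168833

G = 1.1688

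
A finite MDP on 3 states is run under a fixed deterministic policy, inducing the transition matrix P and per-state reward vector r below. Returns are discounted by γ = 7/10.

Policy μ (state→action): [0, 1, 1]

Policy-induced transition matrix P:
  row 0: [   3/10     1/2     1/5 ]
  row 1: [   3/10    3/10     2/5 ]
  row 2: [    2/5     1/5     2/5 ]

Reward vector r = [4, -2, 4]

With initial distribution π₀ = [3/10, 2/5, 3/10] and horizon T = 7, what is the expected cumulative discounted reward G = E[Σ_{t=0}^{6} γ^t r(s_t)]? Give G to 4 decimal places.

G = 5.7354

t=0: π = [0.3000, 0.4000, 0.3000], E[r] = 1.6000, γ^t·E[r] = 1.600000, running G = 1.600000
t=1: π = [0.3300, 0.3300, 0.3400], E[r] = 2.0200, γ^t·E[r] = 1.414000, running G = 3.014000
t=2: π = [0.3340, 0.3320, 0.3340], E[r] = 2.0080, γ^t·E[r] = 0.983920, running G = 3.997920
t=3: π = [0.3334, 0.3334, 0.3332], E[r] = 1.9996, γ^t·E[r] = 0.685863, running G = 4.683783
t=4: π = [0.3333, 0.3334, 0.3333], E[r] = 1.9998, γ^t·E[r] = 0.480162, running G = 5.163944
t=5: π = [0.3333, 0.3333, 0.3333], E[r] = 2.0000, γ^t·E[r] = 0.336141, running G = 5.500086
t=6: π = [0.3333, 0.3333, 0.3333], E[r] = 2.0000, γ^t·E[r] = 0.235298, running G = 5.735384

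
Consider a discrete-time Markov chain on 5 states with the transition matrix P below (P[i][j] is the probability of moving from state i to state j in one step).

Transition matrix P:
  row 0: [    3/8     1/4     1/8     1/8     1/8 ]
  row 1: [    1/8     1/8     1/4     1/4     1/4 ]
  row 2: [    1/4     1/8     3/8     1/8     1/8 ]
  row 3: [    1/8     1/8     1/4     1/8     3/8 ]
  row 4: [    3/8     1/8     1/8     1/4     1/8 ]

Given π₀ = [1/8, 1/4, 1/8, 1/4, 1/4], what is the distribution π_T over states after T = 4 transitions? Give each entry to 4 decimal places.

t=0: π = [0.1250, 0.2500, 0.1250, 0.2500, 0.2500]
t=1: π = [0.2344, 0.1406, 0.2188, 0.1875, 0.2188]
t=2: π = [0.2656, 0.1543, 0.2207, 0.1699, 0.1895]
t=3: π = [0.2664, 0.1582, 0.2207, 0.1680, 0.1868]
t=4: π = [0.2659, 0.1583, 0.2209, 0.1681, 0.1868]

π = [0.2659, 0.1583, 0.2209, 0.1681, 0.1868]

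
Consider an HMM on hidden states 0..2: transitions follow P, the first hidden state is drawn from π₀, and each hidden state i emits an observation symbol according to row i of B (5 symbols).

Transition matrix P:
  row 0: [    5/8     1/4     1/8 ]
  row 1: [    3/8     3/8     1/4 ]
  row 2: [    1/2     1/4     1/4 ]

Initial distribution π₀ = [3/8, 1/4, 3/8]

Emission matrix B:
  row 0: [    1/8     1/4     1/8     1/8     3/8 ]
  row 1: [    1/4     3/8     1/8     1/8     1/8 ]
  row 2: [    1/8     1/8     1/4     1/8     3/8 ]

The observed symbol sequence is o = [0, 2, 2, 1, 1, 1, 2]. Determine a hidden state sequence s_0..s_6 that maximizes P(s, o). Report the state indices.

t=0: δ = [4.688e-02, 6.250e-02, 4.688e-02]  (obs o_0=0)
t=1: δ = [3.662e-03, 2.930e-03, 3.906e-03]  ψ = [0, 1, 1]  (obs o_1=2)
t=2: δ = [2.861e-04, 1.373e-04, 2.441e-04]  ψ = [0, 1, 2]  (obs o_2=2)
t=3: δ = [4.470e-05, 2.682e-05, 7.629e-06]  ψ = [0, 0, 2]  (obs o_3=1)
t=4: δ = [6.985e-06, 4.191e-06, 8.382e-07]  ψ = [0, 0, 1]  (obs o_4=1)
t=5: δ = [1.091e-06, 6.548e-07, 1.310e-07]  ψ = [0, 0, 1]  (obs o_5=1)
t=6: δ = [8.527e-08, 3.411e-08, 4.093e-08]  ψ = [0, 0, 1]  (obs o_6=2)
backtrack: best end state = 0; path = [0, 0, 0, 0, 0, 0, 0]

path = [0, 0, 0, 0, 0, 0, 0]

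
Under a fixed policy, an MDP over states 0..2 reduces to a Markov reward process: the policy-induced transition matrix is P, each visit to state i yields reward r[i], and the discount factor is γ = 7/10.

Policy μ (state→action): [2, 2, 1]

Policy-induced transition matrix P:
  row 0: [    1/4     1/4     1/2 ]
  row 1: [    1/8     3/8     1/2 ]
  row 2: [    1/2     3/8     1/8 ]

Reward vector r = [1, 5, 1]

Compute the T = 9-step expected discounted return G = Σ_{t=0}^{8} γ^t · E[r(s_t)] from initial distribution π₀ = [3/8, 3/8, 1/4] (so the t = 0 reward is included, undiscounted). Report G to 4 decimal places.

t=0: π = [0.3750, 0.3750, 0.2500], E[r] = 2.5000, γ^t·E[r] = 2.500000, running G = 2.500000
t=1: π = [0.2656, 0.3281, 0.4063], E[r] = 2.3125, γ^t·E[r] = 1.618750, running G = 4.118750
t=2: π = [0.3105, 0.3418, 0.3477], E[r] = 2.3672, γ^t·E[r] = 1.159922, running G = 5.278672
t=3: π = [0.2942, 0.3362, 0.3696], E[r] = 2.3447, γ^t·E[r] = 0.804241, running G = 6.082913
t=4: π = [0.3004, 0.3382, 0.3614], E[r] = 2.3529, γ^t·E[r] = 0.564933, running G = 6.647846
t=5: π = [0.2981, 0.3375, 0.3645], E[r] = 2.3498, γ^t·E[r] = 0.394932, running G = 7.042778
t=6: π = [0.2989, 0.3377, 0.3633], E[r] = 2.3510, γ^t·E[r] = 0.276589, running G = 7.319367
t=7: π = [0.2986, 0.3376, 0.3638], E[r] = 2.3505, γ^t·E[r] = 0.193576, running G = 7.512943
t=8: π = [0.2987, 0.3377, 0.3636], E[r] = 2.3507, γ^t·E[r] = 0.135513, running G = 7.648456

G = 7.6485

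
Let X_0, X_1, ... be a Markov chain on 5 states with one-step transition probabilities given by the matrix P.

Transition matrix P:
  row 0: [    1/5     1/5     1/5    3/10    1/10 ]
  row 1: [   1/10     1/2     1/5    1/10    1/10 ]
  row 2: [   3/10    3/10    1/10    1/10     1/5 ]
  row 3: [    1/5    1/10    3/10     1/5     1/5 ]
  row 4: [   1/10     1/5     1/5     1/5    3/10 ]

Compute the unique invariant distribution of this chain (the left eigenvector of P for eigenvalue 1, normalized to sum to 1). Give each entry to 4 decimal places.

Balance equations π_j = Σ_i π_i·P[i][j]:
  π_0 = 1/5·π_0 + 1/10·π_1 + 3/10·π_2 + 1/5·π_3 + 1/10·π_4
  π_1 = 1/5·π_0 + 1/2·π_1 + 3/10·π_2 + 1/10·π_3 + 1/5·π_4
  π_2 = 1/5·π_0 + 1/5·π_1 + 1/10·π_2 + 3/10·π_3 + 1/5·π_4
  π_3 = 3/10·π_0 + 1/10·π_1 + 1/10·π_2 + 1/5·π_3 + 1/5·π_4
  normalize: π_0 + π_1 + π_2 + π_3 + π_4 = 1
Solving the linear system gives exactly π = [91/524, 987/3406, 1343/6812, 1149/6812, 1163/6812].

π = [0.1737, 0.2898, 0.1972, 0.1687, 0.1707]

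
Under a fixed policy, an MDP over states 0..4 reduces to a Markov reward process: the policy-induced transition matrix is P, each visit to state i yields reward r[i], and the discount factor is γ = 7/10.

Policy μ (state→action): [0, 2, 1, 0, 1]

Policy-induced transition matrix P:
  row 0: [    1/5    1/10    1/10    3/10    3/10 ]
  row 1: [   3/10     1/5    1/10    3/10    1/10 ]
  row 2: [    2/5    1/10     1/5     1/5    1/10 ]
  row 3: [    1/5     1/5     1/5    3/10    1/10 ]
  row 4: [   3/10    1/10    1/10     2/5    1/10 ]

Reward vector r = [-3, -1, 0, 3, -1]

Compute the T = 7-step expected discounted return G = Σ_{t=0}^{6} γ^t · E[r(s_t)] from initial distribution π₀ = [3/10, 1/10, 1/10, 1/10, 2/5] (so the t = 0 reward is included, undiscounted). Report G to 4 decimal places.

G = -1.3875

t=0: π = [0.3000, 0.1000, 0.1000, 0.1000, 0.4000], E[r] = -1.1000, γ^t·E[r] = -1.100000, running G = -1.100000
t=1: π = [0.2700, 0.1200, 0.1200, 0.3300, 0.1600], E[r] = -0.1000, γ^t·E[r] = -0.070000, running G = -1.170000
t=2: π = [0.2520, 0.1450, 0.1450, 0.3040, 0.1540], E[r] = -0.1430, γ^t·E[r] = -0.070070, running G = -1.240070
t=3: π = [0.2589, 0.1449, 0.1449, 0.3009, 0.1504], E[r] = -0.1693, γ^t·E[r] = -0.058070, running G = -1.298140
t=4: π = [0.2585, 0.1446, 0.1446, 0.3006, 0.1518], E[r] = -0.1702, γ^t·E[r] = -0.040875, running G = -1.339015
t=5: π = [0.2586, 0.1445, 0.1445, 0.3007, 0.1517], E[r] = -0.1697, γ^t·E[r] = -0.028523, running G = -1.367538
t=6: π = [0.2585, 0.1445, 0.1445, 0.3007, 0.1517], E[r] = -0.1696, γ^t·E[r] = -0.019959, running G = -1.387497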